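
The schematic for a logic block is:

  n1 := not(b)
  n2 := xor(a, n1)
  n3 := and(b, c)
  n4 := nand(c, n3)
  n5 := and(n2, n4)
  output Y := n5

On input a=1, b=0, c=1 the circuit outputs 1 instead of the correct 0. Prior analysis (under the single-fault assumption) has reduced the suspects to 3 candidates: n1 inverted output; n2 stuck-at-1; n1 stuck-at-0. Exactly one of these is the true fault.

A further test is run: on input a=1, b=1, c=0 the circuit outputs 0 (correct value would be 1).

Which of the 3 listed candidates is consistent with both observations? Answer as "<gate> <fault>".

Evaluate each candidate on input a=1, b=1, c=0:
  n1 inverted output: n1=1 [inverted output], n2=0, n3=0, n4=1, n5=0 → 0 — matches
  n2 stuck-at-1: n1=0, n2=1 [stuck-at-1], n3=0, n4=1, n5=1 → 1 — eliminated
  n1 stuck-at-0: n1=0 [stuck-at-0], n2=1, n3=0, n4=1, n5=1 → 1 — eliminated
Only n1 inverted output reproduces the observed 0.

n1 inverted output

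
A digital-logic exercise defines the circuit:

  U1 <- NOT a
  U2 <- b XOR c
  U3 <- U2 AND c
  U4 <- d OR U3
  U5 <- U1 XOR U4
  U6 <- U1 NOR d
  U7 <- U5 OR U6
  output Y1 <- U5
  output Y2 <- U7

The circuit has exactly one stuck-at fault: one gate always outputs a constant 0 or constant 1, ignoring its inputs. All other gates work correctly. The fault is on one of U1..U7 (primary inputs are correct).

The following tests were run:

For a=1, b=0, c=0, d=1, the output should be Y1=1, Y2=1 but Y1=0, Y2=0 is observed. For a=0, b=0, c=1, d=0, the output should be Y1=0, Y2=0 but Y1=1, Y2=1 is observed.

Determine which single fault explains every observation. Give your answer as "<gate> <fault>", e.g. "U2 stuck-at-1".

Fault-free values for test 1 (a=1, b=0, c=0, d=1): U1=0, U2=0, U3=0, U4=1, U5=1, U6=0, U7=1, giving Y1=1, Y2=1. Observed Y1=0, Y2=0.
Test 1: faults giving observed Y1=0, Y2=0 are {U1 stuck-at-1, U4 stuck-at-0, U5 stuck-at-0}.
Test 2 (a=0, b=0, c=1, d=0): fault-free U1=1, U2=1, U3=1, U4=1, U5=0, U6=0, U7=0 → Y1=0, Y2=0; observed Y1=1, Y2=1. Eliminates U1 stuck-at-1, U5 stuck-at-0.
Only U4 stuck-at-0 is consistent with every test.

U4 stuck-at-0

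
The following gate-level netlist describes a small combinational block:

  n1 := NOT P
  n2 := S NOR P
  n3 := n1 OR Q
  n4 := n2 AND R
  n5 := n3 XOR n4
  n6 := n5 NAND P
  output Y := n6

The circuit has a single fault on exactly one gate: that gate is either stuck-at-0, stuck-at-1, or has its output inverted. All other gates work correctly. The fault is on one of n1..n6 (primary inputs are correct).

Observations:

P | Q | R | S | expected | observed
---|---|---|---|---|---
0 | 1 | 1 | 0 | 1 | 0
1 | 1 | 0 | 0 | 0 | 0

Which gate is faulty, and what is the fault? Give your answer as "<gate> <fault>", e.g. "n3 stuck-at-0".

Fault-free values for test 1 (P=0, Q=1, R=1, S=0): n1=1, n2=1, n3=1, n4=1, n5=0, n6=1, giving Y=1. Observed 0.
Test 1: faults giving observed 0 are {n6 stuck-at-0, n6 inverted output}.
Test 2 (P=1, Q=1, R=0, S=0): fault-free n1=0, n2=0, n3=1, n4=0, n5=1, n6=0 → 0; observed 0. Eliminates n6 inverted output.
Only n6 stuck-at-0 is consistent with every test.

n6 stuck-at-0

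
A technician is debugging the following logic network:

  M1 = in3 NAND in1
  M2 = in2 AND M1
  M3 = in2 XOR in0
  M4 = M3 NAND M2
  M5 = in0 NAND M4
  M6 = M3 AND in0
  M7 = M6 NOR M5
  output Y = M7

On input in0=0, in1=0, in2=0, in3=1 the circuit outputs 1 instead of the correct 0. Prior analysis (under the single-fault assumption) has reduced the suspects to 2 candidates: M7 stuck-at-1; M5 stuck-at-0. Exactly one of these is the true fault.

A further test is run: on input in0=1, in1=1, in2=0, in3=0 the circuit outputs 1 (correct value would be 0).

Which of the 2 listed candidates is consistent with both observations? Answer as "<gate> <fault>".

Evaluate each candidate on input in0=1, in1=1, in2=0, in3=0:
  M7 stuck-at-1: M1=1, M2=0, M3=1, M4=1, M5=0, M6=1, M7=1 [stuck-at-1] → 1 — matches
  M5 stuck-at-0: M1=1, M2=0, M3=1, M4=1, M5=0 [stuck-at-0], M6=1, M7=0 → 0 — eliminated
Only M7 stuck-at-1 reproduces the observed 1.

M7 stuck-at-1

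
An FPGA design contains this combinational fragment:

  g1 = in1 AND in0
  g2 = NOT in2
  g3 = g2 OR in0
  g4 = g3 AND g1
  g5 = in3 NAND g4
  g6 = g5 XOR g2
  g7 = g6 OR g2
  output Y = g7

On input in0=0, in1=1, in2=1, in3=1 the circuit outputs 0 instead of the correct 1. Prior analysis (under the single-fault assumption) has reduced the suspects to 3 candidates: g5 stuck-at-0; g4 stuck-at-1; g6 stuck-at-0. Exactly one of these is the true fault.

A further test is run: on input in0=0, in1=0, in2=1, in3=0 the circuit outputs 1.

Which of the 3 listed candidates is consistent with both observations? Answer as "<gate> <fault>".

g4 stuck-at-1

Evaluate each candidate on input in0=0, in1=0, in2=1, in3=0:
  g5 stuck-at-0: g1=0, g2=0, g3=0, g4=0, g5=0 [stuck-at-0], g6=0, g7=0 → 0 — eliminated
  g4 stuck-at-1: g1=0, g2=0, g3=0, g4=1 [stuck-at-1], g5=1, g6=1, g7=1 → 1 — matches
  g6 stuck-at-0: g1=0, g2=0, g3=0, g4=0, g5=1, g6=0 [stuck-at-0], g7=0 → 0 — eliminated
Only g4 stuck-at-1 reproduces the observed 1.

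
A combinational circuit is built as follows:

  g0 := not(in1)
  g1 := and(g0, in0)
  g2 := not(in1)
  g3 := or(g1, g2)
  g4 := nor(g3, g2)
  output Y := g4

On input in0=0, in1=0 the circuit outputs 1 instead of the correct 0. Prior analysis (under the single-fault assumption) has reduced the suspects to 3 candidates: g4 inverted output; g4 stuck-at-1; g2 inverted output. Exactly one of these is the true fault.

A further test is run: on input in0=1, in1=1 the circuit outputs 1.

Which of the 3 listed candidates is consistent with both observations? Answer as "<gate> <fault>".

Evaluate each candidate on input in0=1, in1=1:
  g4 inverted output: g0=0, g1=0, g2=0, g3=0, g4=0 [inverted output] → 0 — eliminated
  g4 stuck-at-1: g0=0, g1=0, g2=0, g3=0, g4=1 [stuck-at-1] → 1 — matches
  g2 inverted output: g0=0, g1=0, g2=1 [inverted output], g3=1, g4=0 → 0 — eliminated
Only g4 stuck-at-1 reproduces the observed 1.

g4 stuck-at-1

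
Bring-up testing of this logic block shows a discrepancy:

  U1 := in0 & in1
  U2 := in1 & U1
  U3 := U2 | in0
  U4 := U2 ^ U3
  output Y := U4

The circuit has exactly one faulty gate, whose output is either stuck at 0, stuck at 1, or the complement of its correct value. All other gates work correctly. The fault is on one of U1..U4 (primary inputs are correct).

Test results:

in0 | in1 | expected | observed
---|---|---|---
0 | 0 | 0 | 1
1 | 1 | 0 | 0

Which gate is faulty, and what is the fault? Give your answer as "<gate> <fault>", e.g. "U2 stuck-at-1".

U3 stuck-at-1

Fault-free values for test 1 (in0=0, in1=0): U1=0, U2=0, U3=0, U4=0, giving Y=0. Observed 1.
Test 1: faults giving observed 1 are {U3 stuck-at-1, U3 inverted output, U4 stuck-at-1, U4 inverted output}.
Test 2 (in0=1, in1=1): fault-free U1=1, U2=1, U3=1, U4=0 → 0; observed 0. Eliminates U3 inverted output, U4 stuck-at-1, U4 inverted output.
Only U3 stuck-at-1 is consistent with every test.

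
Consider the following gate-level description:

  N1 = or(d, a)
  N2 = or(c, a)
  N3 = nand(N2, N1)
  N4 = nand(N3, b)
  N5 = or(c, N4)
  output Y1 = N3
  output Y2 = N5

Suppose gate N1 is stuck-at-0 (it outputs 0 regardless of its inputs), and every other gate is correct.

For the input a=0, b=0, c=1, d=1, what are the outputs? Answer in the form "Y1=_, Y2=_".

Propagate with N1 forced: N1=0 [stuck-at-0], N2=1, N3=1, N4=1, N5=1.
So the outputs are Y1=1, Y2=1. (Without the fault they would be Y1=0, Y2=1.)

Y1=1, Y2=1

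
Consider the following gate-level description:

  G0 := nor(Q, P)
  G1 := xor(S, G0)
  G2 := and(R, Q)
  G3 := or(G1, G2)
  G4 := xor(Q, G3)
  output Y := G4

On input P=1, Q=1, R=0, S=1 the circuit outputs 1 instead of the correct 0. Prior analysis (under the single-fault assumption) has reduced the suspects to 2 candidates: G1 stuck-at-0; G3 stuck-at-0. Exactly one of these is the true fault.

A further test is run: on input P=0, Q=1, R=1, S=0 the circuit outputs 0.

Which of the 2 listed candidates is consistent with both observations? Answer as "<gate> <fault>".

G1 stuck-at-0

Evaluate each candidate on input P=0, Q=1, R=1, S=0:
  G1 stuck-at-0: G0=0, G1=0 [stuck-at-0], G2=1, G3=1, G4=0 → 0 — matches
  G3 stuck-at-0: G0=0, G1=0, G2=1, G3=0 [stuck-at-0], G4=1 → 1 — eliminated
Only G1 stuck-at-0 reproduces the observed 0.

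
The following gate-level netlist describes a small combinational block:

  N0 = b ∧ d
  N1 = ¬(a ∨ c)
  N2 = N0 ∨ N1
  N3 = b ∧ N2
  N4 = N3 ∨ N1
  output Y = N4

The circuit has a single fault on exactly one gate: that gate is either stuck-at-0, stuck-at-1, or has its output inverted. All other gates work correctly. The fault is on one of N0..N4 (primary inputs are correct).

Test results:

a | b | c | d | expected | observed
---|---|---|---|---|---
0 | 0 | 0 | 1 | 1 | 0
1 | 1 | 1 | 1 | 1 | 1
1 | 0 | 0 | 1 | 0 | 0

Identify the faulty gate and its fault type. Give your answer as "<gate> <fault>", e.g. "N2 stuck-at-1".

N1 stuck-at-0

Fault-free values for test 1 (a=0, b=0, c=0, d=1): N0=0, N1=1, N2=1, N3=0, N4=1, giving Y=1. Observed 0.
Test 1: faults giving observed 0 are {N1 stuck-at-0, N1 inverted output, N4 stuck-at-0, N4 inverted output}.
Test 2 (a=1, b=1, c=1, d=1): fault-free N0=1, N1=0, N2=1, N3=1, N4=1 → 1; observed 1. Eliminates N4 stuck-at-0, N4 inverted output.
Test 3 (a=1, b=0, c=0, d=1): fault-free N0=0, N1=0, N2=0, N3=0, N4=0 → 0; observed 0. Eliminates N1 inverted output.
Only N1 stuck-at-0 is consistent with every test.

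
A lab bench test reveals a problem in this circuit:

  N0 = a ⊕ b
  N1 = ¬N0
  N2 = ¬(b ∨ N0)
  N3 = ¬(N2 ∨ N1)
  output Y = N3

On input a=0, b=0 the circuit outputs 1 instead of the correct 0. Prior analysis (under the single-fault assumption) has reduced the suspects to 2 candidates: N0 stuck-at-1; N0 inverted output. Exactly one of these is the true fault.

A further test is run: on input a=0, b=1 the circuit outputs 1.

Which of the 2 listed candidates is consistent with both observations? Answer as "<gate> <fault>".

Evaluate each candidate on input a=0, b=1:
  N0 stuck-at-1: N0=1 [stuck-at-1], N1=0, N2=0, N3=1 → 1 — matches
  N0 inverted output: N0=0 [inverted output], N1=1, N2=0, N3=0 → 0 — eliminated
Only N0 stuck-at-1 reproduces the observed 1.

N0 stuck-at-1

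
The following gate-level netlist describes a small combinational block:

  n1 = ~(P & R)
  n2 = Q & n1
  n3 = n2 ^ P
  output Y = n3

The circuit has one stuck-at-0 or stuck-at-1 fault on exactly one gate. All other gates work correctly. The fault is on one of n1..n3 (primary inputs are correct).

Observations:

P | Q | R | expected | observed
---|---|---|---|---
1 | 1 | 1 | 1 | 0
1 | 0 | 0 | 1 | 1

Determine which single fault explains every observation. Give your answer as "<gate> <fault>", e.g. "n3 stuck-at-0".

n1 stuck-at-1

Fault-free values for test 1 (P=1, Q=1, R=1): n1=0, n2=0, n3=1, giving Y=1. Observed 0.
Test 1: faults giving observed 0 are {n1 stuck-at-1, n2 stuck-at-1, n3 stuck-at-0}.
Test 2 (P=1, Q=0, R=0): fault-free n1=1, n2=0, n3=1 → 1; observed 1. Eliminates n2 stuck-at-1, n3 stuck-at-0.
Only n1 stuck-at-1 is consistent with every test.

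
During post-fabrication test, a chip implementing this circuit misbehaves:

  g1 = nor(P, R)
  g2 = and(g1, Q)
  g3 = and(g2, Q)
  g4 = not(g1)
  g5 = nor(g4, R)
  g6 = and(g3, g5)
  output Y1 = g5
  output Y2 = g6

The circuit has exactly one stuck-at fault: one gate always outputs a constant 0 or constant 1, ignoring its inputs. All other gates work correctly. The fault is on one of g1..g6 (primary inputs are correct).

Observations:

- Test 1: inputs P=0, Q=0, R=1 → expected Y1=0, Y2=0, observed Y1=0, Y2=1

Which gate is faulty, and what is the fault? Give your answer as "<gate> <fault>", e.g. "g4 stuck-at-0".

Fault-free values for test 1 (P=0, Q=0, R=1): g1=0, g2=0, g3=0, g4=1, g5=0, g6=0, giving Y1=0, Y2=0. Observed Y1=0, Y2=1.
Test 1: faults giving observed Y1=0, Y2=1 are {g6 stuck-at-1}.
Only g6 stuck-at-1 is consistent with every test.

g6 stuck-at-1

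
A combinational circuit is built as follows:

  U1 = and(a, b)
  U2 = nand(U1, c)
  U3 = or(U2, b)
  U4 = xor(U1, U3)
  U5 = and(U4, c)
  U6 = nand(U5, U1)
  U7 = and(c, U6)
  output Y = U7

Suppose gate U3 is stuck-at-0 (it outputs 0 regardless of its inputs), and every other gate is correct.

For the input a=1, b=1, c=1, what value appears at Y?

Propagate with U3 forced: U1=1, U2=0, U3=0 [stuck-at-0], U4=1, U5=1, U6=0, U7=0.
So Y = 0. (Without the fault it would be 1.)

0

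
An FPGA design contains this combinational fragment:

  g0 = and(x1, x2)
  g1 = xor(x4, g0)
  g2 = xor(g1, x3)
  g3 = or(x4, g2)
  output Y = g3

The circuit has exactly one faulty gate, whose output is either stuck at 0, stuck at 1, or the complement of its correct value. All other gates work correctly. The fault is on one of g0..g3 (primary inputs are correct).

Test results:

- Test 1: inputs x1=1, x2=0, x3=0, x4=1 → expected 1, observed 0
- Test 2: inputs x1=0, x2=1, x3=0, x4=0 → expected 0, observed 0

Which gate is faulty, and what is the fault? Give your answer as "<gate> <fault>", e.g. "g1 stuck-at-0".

Fault-free values for test 1 (x1=1, x2=0, x3=0, x4=1): g0=0, g1=1, g2=1, g3=1, giving Y=1. Observed 0.
Test 1: faults giving observed 0 are {g3 stuck-at-0, g3 inverted output}.
Test 2 (x1=0, x2=1, x3=0, x4=0): fault-free g0=0, g1=0, g2=0, g3=0 → 0; observed 0. Eliminates g3 inverted output.
Only g3 stuck-at-0 is consistent with every test.

g3 stuck-at-0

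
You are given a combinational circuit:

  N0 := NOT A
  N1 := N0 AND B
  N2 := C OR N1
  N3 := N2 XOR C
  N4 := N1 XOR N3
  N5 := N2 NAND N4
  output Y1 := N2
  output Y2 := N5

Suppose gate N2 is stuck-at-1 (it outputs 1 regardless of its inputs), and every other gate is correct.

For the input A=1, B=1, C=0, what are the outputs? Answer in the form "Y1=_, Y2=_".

Y1=1, Y2=0

Propagate with N2 forced: N0=0, N1=0, N2=1 [stuck-at-1], N3=1, N4=1, N5=0.
So the outputs are Y1=1, Y2=0. (Without the fault they would be Y1=0, Y2=1.)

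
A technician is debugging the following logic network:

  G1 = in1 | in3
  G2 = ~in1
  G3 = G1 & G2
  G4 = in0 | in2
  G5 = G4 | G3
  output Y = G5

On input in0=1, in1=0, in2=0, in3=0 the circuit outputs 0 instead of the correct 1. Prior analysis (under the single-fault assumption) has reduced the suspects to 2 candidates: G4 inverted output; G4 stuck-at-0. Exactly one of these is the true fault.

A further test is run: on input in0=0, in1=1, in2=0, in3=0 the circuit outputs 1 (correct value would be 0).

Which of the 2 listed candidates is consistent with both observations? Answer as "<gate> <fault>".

G4 inverted output

Evaluate each candidate on input in0=0, in1=1, in2=0, in3=0:
  G4 inverted output: G1=1, G2=0, G3=0, G4=1 [inverted output], G5=1 → 1 — matches
  G4 stuck-at-0: G1=1, G2=0, G3=0, G4=0 [stuck-at-0], G5=0 → 0 — eliminated
Only G4 inverted output reproduces the observed 1.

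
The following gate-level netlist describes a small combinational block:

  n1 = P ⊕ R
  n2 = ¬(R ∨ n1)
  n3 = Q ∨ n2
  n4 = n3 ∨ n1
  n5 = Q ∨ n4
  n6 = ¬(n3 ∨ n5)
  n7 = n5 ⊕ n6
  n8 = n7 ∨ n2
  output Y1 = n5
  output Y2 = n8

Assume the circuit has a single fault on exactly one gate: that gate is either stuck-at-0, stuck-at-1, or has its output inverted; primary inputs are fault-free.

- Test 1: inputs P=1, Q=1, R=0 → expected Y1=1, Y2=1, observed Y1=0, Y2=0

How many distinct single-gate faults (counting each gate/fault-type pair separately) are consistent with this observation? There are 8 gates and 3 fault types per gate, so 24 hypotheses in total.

Fault-free: n1=1, n2=0, n3=1, n4=1, n5=1, n6=0, n7=1, n8=1 → Y1=1, Y2=1. Observed Y1=0, Y2=0.
  n1: none of the 3 fault types match ✗
  n2: none of the 3 fault types match ✗
  n3: none of the 3 fault types match ✗
  n4: none of the 3 fault types match ✗
  n5: stuck-at-0, inverted output ✓; others ✗
  n6: none of the 3 fault types match ✗
  n7: none of the 3 fault types match ✗
  n8: none of the 3 fault types match ✗
Consistent faults: {n5 stuck-at-0, n5 inverted output} — 2 in all.

2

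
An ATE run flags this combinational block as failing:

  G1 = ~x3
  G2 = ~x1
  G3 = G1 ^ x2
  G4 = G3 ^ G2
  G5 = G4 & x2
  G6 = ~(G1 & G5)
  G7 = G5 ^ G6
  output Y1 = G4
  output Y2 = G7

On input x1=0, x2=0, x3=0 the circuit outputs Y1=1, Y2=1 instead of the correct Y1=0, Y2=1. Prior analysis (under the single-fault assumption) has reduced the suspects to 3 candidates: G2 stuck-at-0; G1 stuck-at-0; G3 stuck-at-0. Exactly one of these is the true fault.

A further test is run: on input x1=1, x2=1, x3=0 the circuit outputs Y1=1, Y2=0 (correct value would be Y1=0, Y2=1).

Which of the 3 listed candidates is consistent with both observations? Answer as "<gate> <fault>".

G1 stuck-at-0

Evaluate each candidate on input x1=1, x2=1, x3=0:
  G2 stuck-at-0: G1=1, G2=0 [stuck-at-0], G3=0, G4=0, G5=0, G6=1, G7=1 → Y1=0, Y2=1 — eliminated
  G1 stuck-at-0: G1=0 [stuck-at-0], G2=0, G3=1, G4=1, G5=1, G6=1, G7=0 → Y1=1, Y2=0 — matches
  G3 stuck-at-0: G1=1, G2=0, G3=0 [stuck-at-0], G4=0, G5=0, G6=1, G7=1 → Y1=0, Y2=1 — eliminated
Only G1 stuck-at-0 reproduces the observed Y1=1, Y2=0.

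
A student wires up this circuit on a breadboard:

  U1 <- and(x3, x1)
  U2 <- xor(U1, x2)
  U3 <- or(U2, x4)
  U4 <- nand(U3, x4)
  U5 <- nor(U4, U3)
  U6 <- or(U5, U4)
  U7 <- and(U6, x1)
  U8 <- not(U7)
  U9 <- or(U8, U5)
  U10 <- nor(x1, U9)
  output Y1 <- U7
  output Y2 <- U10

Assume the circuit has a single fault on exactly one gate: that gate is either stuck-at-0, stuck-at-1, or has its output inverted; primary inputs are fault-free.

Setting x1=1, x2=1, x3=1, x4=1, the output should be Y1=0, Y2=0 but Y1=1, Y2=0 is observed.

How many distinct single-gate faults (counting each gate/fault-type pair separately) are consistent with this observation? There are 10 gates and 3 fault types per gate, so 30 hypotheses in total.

10

Fault-free: U1=1, U2=0, U3=1, U4=0, U5=0, U6=0, U7=0, U8=1, U9=1, U10=0 → Y1=0, Y2=0. Observed Y1=1, Y2=0.
  U1: none of the 3 fault types match ✗
  U2: none of the 3 fault types match ✗
  U3: stuck-at-0, inverted output ✓; others ✗
  U4: stuck-at-1, inverted output ✓; others ✗
  U5: stuck-at-1, inverted output ✓; others ✗
  U6: stuck-at-1, inverted output ✓; others ✗
  U7: stuck-at-1, inverted output ✓; others ✗
  U8: none of the 3 fault types match ✗
  U9: none of the 3 fault types match ✗
  U10: none of the 3 fault types match ✗
Consistent faults: {U3 stuck-at-0, U3 inverted output, U4 stuck-at-1, U4 inverted output, U5 stuck-at-1, U5 inverted output, U6 stuck-at-1, U6 inverted output, U7 stuck-at-1, U7 inverted output} — 10 in all.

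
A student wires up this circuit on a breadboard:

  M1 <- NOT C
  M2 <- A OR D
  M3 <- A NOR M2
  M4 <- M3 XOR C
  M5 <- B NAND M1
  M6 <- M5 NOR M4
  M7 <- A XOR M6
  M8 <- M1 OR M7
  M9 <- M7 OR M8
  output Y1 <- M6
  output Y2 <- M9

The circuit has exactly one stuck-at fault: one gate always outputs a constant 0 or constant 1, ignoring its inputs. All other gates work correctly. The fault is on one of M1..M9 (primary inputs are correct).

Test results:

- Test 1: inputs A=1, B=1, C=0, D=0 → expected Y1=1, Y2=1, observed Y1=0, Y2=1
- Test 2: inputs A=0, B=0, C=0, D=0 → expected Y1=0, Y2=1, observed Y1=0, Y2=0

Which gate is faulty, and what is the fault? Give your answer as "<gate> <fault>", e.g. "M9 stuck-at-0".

M1 stuck-at-0

Fault-free values for test 1 (A=1, B=1, C=0, D=0): M1=1, M2=1, M3=0, M4=0, M5=0, M6=1, M7=0, M8=1, M9=1, giving Y1=1, Y2=1. Observed Y1=0, Y2=1.
Test 1: faults giving observed Y1=0, Y2=1 are {M1 stuck-at-0, M3 stuck-at-1, M4 stuck-at-1, M5 stuck-at-1, M6 stuck-at-0}.
Test 2 (A=0, B=0, C=0, D=0): fault-free M1=1, M2=0, M3=1, M4=1, M5=1, M6=0, M7=0, M8=1, M9=1 → Y1=0, Y2=1; observed Y1=0, Y2=0. Eliminates M3 stuck-at-1, M4 stuck-at-1, M5 stuck-at-1, M6 stuck-at-0.
Only M1 stuck-at-0 is consistent with every test.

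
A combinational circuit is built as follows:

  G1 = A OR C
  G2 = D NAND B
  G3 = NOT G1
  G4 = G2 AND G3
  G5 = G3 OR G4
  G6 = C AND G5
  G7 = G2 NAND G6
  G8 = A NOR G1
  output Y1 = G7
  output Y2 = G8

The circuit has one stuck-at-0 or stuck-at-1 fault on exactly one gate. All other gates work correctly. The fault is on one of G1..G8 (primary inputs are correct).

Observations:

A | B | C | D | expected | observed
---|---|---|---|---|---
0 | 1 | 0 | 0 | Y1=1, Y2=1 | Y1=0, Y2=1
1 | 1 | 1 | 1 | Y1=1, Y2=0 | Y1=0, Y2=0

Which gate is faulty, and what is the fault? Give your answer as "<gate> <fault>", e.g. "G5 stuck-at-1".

G7 stuck-at-0

Fault-free values for test 1 (A=0, B=1, C=0, D=0): G1=0, G2=1, G3=1, G4=1, G5=1, G6=0, G7=1, G8=1, giving Y1=1, Y2=1. Observed Y1=0, Y2=1.
Test 1: faults giving observed Y1=0, Y2=1 are {G6 stuck-at-1, G7 stuck-at-0}.
Test 2 (A=1, B=1, C=1, D=1): fault-free G1=1, G2=0, G3=0, G4=0, G5=0, G6=0, G7=1, G8=0 → Y1=1, Y2=0; observed Y1=0, Y2=0. Eliminates G6 stuck-at-1.
Only G7 stuck-at-0 is consistent with every test.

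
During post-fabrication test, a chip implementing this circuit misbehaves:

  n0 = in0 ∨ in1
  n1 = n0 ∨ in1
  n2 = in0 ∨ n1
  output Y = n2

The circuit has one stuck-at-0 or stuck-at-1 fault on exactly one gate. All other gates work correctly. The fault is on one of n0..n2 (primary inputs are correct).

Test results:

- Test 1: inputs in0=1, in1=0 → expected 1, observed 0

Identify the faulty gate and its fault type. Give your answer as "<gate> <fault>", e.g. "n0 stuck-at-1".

Fault-free values for test 1 (in0=1, in1=0): n0=1, n1=1, n2=1, giving Y=1. Observed 0.
Test 1: faults giving observed 0 are {n2 stuck-at-0}.
Only n2 stuck-at-0 is consistent with every test.

n2 stuck-at-0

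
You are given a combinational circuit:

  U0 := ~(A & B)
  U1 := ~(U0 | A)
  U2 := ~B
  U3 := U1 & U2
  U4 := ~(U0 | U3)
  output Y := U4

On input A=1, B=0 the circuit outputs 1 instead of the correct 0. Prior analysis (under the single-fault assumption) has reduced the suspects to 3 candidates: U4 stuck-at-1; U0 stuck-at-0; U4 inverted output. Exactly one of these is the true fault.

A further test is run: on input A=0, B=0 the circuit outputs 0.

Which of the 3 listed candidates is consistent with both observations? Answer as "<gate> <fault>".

Evaluate each candidate on input A=0, B=0:
  U4 stuck-at-1: U0=1, U1=0, U2=1, U3=0, U4=1 [stuck-at-1] → 1 — eliminated
  U0 stuck-at-0: U0=0 [stuck-at-0], U1=1, U2=1, U3=1, U4=0 → 0 — matches
  U4 inverted output: U0=1, U1=0, U2=1, U3=0, U4=1 [inverted output] → 1 — eliminated
Only U0 stuck-at-0 reproduces the observed 0.

U0 stuck-at-0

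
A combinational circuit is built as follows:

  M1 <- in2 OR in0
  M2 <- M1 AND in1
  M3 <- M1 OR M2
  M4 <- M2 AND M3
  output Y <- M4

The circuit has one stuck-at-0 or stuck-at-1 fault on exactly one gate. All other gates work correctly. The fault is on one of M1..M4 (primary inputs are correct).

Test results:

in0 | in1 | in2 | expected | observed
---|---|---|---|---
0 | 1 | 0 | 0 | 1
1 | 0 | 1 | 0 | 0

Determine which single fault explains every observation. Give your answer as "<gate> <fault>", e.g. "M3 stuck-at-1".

Fault-free values for test 1 (in0=0, in1=1, in2=0): M1=0, M2=0, M3=0, M4=0, giving Y=0. Observed 1.
Test 1: faults giving observed 1 are {M1 stuck-at-1, M2 stuck-at-1, M4 stuck-at-1}.
Test 2 (in0=1, in1=0, in2=1): fault-free M1=1, M2=0, M3=1, M4=0 → 0; observed 0. Eliminates M2 stuck-at-1, M4 stuck-at-1.
Only M1 stuck-at-1 is consistent with every test.

M1 stuck-at-1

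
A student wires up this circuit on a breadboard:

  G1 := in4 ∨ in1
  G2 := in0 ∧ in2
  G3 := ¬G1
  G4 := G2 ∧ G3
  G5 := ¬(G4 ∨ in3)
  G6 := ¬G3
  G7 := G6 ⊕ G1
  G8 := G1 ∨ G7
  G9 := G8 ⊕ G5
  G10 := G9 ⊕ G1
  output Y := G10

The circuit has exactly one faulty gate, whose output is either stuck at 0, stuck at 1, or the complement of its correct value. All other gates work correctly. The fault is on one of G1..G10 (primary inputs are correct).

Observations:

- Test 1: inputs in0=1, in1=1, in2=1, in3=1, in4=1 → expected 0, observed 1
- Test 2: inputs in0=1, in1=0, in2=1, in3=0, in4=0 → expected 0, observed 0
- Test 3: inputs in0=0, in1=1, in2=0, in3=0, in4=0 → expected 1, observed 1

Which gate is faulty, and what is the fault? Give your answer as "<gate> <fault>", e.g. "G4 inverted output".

Fault-free values for test 1 (in0=1, in1=1, in2=1, in3=1, in4=1): G1=1, G2=1, G3=0, G4=0, G5=0, G6=1, G7=0, G8=1, G9=1, G10=0, giving Y=0. Observed 1.
Test 1: faults giving observed 1 are {G5 stuck-at-1, G5 inverted output, G8 stuck-at-0, G8 inverted output, G9 stuck-at-0, G9 inverted output, G10 stuck-at-1, G10 inverted output}.
Test 2 (in0=1, in1=0, in2=1, in3=0, in4=0): fault-free G1=0, G2=1, G3=1, G4=1, G5=0, G6=0, G7=0, G8=0, G9=0, G10=0 → 0; observed 0. Eliminates G5 stuck-at-1, G5 inverted output, G8 inverted output, G9 inverted output, G10 stuck-at-1, G10 inverted output.
Test 3 (in0=0, in1=1, in2=0, in3=0, in4=0): fault-free G1=1, G2=0, G3=0, G4=0, G5=1, G6=1, G7=0, G8=1, G9=0, G10=1 → 1; observed 1. Eliminates G8 stuck-at-0.
Only G9 stuck-at-0 is consistent with every test.

G9 stuck-at-0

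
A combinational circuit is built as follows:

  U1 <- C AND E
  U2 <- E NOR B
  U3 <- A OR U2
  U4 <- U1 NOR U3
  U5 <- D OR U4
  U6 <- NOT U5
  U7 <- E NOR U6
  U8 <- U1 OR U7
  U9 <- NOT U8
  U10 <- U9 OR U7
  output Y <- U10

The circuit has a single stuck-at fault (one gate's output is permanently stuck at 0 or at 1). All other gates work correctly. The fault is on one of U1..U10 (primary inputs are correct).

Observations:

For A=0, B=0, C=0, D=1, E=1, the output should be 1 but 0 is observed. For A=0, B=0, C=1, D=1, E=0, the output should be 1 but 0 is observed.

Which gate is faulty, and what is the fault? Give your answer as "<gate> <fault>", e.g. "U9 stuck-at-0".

U10 stuck-at-0

Fault-free values for test 1 (A=0, B=0, C=0, D=1, E=1): U1=0, U2=0, U3=0, U4=1, U5=1, U6=0, U7=0, U8=0, U9=1, U10=1, giving Y=1. Observed 0.
Test 1: faults giving observed 0 are {U1 stuck-at-1, U8 stuck-at-1, U9 stuck-at-0, U10 stuck-at-0}.
Test 2 (A=0, B=0, C=1, D=1, E=0): fault-free U1=0, U2=1, U3=1, U4=0, U5=1, U6=0, U7=1, U8=1, U9=0, U10=1 → 1; observed 0. Eliminates U1 stuck-at-1, U8 stuck-at-1, U9 stuck-at-0.
Only U10 stuck-at-0 is consistent with every test.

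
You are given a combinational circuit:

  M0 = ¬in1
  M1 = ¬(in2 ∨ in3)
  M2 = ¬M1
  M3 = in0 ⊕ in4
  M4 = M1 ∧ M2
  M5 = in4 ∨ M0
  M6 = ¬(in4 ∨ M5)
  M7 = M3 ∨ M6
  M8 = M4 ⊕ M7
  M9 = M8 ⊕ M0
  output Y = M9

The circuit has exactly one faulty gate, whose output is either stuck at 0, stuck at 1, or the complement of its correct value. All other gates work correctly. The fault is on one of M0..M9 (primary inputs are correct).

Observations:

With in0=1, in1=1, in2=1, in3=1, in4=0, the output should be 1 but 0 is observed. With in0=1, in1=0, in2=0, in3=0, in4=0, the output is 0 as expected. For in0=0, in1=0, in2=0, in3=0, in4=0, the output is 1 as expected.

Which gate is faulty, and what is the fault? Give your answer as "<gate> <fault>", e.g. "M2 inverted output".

Fault-free values for test 1 (in0=1, in1=1, in2=1, in3=1, in4=0): M0=0, M1=0, M2=1, M3=1, M4=0, M5=0, M6=1, M7=1, M8=1, M9=1, giving Y=1. Observed 0.
Test 1: faults giving observed 0 are {M0 stuck-at-1, M0 inverted output, M4 stuck-at-1, M4 inverted output, M7 stuck-at-0, M7 inverted output, M8 stuck-at-0, M8 inverted output, M9 stuck-at-0, M9 inverted output}.
Test 2 (in0=1, in1=0, in2=0, in3=0, in4=0): fault-free M0=1, M1=1, M2=0, M3=1, M4=0, M5=1, M6=0, M7=1, M8=1, M9=0 → 0; observed 0. Eliminates M0 inverted output, M4 stuck-at-1, M4 inverted output, M7 stuck-at-0, M7 inverted output, M8 stuck-at-0, M8 inverted output, M9 inverted output.
Test 3 (in0=0, in1=0, in2=0, in3=0, in4=0): fault-free M0=1, M1=1, M2=0, M3=0, M4=0, M5=1, M6=0, M7=0, M8=0, M9=1 → 1; observed 1. Eliminates M9 stuck-at-0.
Only M0 stuck-at-1 is consistent with every test.

M0 stuck-at-1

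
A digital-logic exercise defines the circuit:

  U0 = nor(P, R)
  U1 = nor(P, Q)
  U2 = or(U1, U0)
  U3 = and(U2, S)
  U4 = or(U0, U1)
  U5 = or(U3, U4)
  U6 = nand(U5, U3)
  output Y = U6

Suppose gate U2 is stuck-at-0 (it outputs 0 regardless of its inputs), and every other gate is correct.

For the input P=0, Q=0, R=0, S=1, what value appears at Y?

1

Propagate with U2 forced: U0=1, U1=1, U2=0 [stuck-at-0], U3=0, U4=1, U5=1, U6=1.
So Y = 1. (Without the fault it would be 0.)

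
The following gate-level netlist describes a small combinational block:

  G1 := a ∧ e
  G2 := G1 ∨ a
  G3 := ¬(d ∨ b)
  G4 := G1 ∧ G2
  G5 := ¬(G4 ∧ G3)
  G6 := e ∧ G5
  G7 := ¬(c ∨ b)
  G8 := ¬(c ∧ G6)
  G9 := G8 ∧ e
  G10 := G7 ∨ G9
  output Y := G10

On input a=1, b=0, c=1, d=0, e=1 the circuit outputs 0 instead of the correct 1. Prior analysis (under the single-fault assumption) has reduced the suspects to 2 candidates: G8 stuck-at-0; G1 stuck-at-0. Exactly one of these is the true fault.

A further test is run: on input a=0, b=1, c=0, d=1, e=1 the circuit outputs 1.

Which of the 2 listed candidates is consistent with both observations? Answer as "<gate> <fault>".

Evaluate each candidate on input a=0, b=1, c=0, d=1, e=1:
  G8 stuck-at-0: G1=0, G2=0, G3=0, G4=0, G5=1, G6=1, G7=0, G8=0 [stuck-at-0], G9=0, G10=0 → 0 — eliminated
  G1 stuck-at-0: G1=0 [stuck-at-0], G2=0, G3=0, G4=0, G5=1, G6=1, G7=0, G8=1, G9=1, G10=1 → 1 — matches
Only G1 stuck-at-0 reproduces the observed 1.

G1 stuck-at-0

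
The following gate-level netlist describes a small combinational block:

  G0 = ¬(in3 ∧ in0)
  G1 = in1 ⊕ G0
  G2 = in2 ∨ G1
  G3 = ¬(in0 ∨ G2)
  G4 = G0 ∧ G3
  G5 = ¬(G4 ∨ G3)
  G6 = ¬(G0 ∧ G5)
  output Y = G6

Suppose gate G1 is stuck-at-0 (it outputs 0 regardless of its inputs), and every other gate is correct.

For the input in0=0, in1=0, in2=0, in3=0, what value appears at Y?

1

Propagate with G1 forced: G0=1, G1=0 [stuck-at-0], G2=0, G3=1, G4=1, G5=0, G6=1.
So Y = 1. (Without the fault it would be 0.)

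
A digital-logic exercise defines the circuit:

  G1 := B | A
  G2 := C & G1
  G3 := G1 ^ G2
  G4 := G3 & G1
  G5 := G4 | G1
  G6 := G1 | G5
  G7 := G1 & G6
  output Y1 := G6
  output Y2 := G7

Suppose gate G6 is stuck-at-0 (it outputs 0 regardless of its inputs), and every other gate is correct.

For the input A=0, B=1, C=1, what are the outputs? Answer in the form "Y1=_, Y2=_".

Y1=0, Y2=0

Propagate with G6 forced: G1=1, G2=1, G3=0, G4=0, G5=1, G6=0 [stuck-at-0], G7=0.
So the outputs are Y1=0, Y2=0. (Without the fault they would be Y1=1, Y2=1.)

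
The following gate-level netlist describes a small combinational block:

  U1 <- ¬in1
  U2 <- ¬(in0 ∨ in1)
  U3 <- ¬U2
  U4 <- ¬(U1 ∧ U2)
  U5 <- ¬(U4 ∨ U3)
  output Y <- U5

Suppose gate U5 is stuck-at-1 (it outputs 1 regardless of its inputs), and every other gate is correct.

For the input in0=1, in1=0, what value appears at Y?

Propagate with U5 forced: U1=1, U2=0, U3=1, U4=1, U5=1 [stuck-at-1].
So Y = 1. (Without the fault it would be 0.)

1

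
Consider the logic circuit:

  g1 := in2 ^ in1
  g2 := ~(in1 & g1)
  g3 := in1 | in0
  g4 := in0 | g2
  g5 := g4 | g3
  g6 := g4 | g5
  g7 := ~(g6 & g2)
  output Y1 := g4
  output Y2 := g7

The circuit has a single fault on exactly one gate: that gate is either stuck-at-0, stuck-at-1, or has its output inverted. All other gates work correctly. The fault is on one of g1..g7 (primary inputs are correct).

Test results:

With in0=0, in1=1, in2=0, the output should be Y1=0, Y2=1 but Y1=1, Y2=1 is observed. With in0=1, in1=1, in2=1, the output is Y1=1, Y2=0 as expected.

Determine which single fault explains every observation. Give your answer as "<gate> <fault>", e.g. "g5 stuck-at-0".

Fault-free values for test 1 (in0=0, in1=1, in2=0): g1=1, g2=0, g3=1, g4=0, g5=1, g6=1, g7=1, giving Y1=0, Y2=1. Observed Y1=1, Y2=1.
Test 1: faults giving observed Y1=1, Y2=1 are {g4 stuck-at-1, g4 inverted output}.
Test 2 (in0=1, in1=1, in2=1): fault-free g1=0, g2=1, g3=1, g4=1, g5=1, g6=1, g7=0 → Y1=1, Y2=0; observed Y1=1, Y2=0. Eliminates g4 inverted output.
Only g4 stuck-at-1 is consistent with every test.

g4 stuck-at-1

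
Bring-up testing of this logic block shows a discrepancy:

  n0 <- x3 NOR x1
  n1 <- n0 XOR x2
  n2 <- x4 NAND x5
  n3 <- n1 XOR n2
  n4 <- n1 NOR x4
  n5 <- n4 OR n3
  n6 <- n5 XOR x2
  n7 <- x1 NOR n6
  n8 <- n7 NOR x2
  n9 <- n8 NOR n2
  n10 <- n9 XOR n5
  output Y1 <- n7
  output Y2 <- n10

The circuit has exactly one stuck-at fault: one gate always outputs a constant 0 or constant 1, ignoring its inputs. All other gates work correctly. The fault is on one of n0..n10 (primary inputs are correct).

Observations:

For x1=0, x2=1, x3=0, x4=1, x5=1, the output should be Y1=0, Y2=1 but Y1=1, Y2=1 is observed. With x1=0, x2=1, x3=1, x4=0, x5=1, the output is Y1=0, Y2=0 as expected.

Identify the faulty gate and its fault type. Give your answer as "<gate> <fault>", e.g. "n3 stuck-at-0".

n2 stuck-at-1

Fault-free values for test 1 (x1=0, x2=1, x3=0, x4=1, x5=1): n0=1, n1=0, n2=0, n3=0, n4=0, n5=0, n6=1, n7=0, n8=0, n9=1, n10=1, giving Y1=0, Y2=1. Observed Y1=1, Y2=1.
Test 1: faults giving observed Y1=1, Y2=1 are {n2 stuck-at-1, n6 stuck-at-0, n7 stuck-at-1}.
Test 2 (x1=0, x2=1, x3=1, x4=0, x5=1): fault-free n0=0, n1=1, n2=1, n3=0, n4=0, n5=0, n6=1, n7=0, n8=0, n9=0, n10=0 → Y1=0, Y2=0; observed Y1=0, Y2=0. Eliminates n6 stuck-at-0, n7 stuck-at-1.
Only n2 stuck-at-1 is consistent with every test.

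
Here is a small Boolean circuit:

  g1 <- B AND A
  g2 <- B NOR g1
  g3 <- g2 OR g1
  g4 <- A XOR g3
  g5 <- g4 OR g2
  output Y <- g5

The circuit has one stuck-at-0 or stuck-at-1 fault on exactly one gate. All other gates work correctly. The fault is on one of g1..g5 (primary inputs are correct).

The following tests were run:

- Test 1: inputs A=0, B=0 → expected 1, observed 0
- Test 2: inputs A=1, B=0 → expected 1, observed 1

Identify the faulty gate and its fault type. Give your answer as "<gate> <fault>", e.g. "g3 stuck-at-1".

Fault-free values for test 1 (A=0, B=0): g1=0, g2=1, g3=1, g4=1, g5=1, giving Y=1. Observed 0.
Test 1: faults giving observed 0 are {g2 stuck-at-0, g5 stuck-at-0}.
Test 2 (A=1, B=0): fault-free g1=0, g2=1, g3=1, g4=0, g5=1 → 1; observed 1. Eliminates g5 stuck-at-0.
Only g2 stuck-at-0 is consistent with every test.

g2 stuck-at-0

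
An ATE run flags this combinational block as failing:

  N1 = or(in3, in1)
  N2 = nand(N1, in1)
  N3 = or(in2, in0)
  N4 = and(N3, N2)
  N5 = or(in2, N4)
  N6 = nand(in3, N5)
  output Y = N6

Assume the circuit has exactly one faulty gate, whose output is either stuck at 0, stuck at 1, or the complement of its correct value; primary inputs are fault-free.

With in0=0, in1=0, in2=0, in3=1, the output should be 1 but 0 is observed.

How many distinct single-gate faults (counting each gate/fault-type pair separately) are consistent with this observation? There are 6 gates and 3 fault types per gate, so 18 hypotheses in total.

Fault-free: N1=1, N2=1, N3=0, N4=0, N5=0, N6=1 → 1. Observed 0.
  N1: none of the 3 fault types match ✗
  N2: none of the 3 fault types match ✗
  N3: stuck-at-1, inverted output ✓; others ✗
  N4: stuck-at-1, inverted output ✓; others ✗
  N5: stuck-at-1, inverted output ✓; others ✗
  N6: stuck-at-0, inverted output ✓; others ✗
Consistent faults: {N3 stuck-at-1, N3 inverted output, N4 stuck-at-1, N4 inverted output, N5 stuck-at-1, N5 inverted output, N6 stuck-at-0, N6 inverted output} — 8 in all.

8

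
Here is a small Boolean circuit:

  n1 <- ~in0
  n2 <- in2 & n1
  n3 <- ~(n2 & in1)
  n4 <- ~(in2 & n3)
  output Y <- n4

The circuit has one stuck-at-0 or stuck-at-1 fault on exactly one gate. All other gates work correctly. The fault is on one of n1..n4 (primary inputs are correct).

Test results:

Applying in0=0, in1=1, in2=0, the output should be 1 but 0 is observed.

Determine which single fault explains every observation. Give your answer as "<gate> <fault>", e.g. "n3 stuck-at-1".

n4 stuck-at-0

Fault-free values for test 1 (in0=0, in1=1, in2=0): n1=1, n2=0, n3=1, n4=1, giving Y=1. Observed 0.
Test 1: faults giving observed 0 are {n4 stuck-at-0}.
Only n4 stuck-at-0 is consistent with every test.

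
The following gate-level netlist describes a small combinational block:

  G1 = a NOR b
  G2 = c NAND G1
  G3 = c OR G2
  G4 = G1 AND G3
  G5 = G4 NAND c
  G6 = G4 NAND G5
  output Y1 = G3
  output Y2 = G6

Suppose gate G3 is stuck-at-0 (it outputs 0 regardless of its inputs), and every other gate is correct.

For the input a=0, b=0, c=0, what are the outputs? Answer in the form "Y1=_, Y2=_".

Propagate with G3 forced: G1=1, G2=1, G3=0 [stuck-at-0], G4=0, G5=1, G6=1.
So the outputs are Y1=0, Y2=1. (Without the fault they would be Y1=1, Y2=0.)

Y1=0, Y2=1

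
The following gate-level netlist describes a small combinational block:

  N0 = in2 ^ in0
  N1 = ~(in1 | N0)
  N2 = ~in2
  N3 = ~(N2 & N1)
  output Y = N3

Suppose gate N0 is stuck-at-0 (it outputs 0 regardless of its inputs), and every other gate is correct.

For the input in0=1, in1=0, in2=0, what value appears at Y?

Propagate with N0 forced: N0=0 [stuck-at-0], N1=1, N2=1, N3=0.
So Y = 0. (Without the fault it would be 1.)

0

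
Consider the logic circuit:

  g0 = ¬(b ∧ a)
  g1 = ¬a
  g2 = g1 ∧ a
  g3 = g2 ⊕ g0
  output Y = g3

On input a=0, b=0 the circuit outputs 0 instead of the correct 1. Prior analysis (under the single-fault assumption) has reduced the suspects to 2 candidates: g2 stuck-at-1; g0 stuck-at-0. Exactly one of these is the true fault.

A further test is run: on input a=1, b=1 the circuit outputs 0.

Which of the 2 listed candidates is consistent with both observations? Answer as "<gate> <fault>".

Evaluate each candidate on input a=1, b=1:
  g2 stuck-at-1: g0=0, g1=0, g2=1 [stuck-at-1], g3=1 → 1 — eliminated
  g0 stuck-at-0: g0=0 [stuck-at-0], g1=0, g2=0, g3=0 → 0 — matches
Only g0 stuck-at-0 reproduces the observed 0.

g0 stuck-at-0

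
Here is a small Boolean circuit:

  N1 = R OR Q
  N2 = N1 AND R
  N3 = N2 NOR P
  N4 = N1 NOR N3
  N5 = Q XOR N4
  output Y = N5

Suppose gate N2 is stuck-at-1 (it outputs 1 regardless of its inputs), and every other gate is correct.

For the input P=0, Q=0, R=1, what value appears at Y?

0

Propagate with N2 forced: N1=1, N2=1 [stuck-at-1], N3=0, N4=0, N5=0.
So Y = 0. (Same as the fault-free value — the fault is masked on this input.)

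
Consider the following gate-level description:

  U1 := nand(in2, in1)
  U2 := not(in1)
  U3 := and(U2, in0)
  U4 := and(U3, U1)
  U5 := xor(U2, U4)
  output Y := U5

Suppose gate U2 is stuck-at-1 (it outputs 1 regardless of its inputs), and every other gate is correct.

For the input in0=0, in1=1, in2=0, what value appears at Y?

1

Propagate with U2 forced: U1=1, U2=1 [stuck-at-1], U3=0, U4=0, U5=1.
So Y = 1. (Without the fault it would be 0.)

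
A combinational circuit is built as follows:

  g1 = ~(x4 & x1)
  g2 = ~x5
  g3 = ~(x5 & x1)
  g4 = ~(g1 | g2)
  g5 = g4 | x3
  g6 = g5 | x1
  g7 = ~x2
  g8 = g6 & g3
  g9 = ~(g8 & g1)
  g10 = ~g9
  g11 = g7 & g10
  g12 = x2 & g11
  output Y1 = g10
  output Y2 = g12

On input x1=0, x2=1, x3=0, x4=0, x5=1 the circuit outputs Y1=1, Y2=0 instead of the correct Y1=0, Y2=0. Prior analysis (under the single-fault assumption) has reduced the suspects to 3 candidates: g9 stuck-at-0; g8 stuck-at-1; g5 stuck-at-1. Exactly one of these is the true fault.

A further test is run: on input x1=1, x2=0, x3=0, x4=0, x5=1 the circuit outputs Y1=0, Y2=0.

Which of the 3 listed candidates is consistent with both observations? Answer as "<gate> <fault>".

Evaluate each candidate on input x1=1, x2=0, x3=0, x4=0, x5=1:
  g9 stuck-at-0: g1=1, g2=0, g3=0, g4=0, g5=0, g6=1, g7=1, g8=0, g9=0 [stuck-at-0], g10=1, g11=1, g12=0 → Y1=1, Y2=0 — eliminated
  g8 stuck-at-1: g1=1, g2=0, g3=0, g4=0, g5=0, g6=1, g7=1, g8=1 [stuck-at-1], g9=0, g10=1, g11=1, g12=0 → Y1=1, Y2=0 — eliminated
  g5 stuck-at-1: g1=1, g2=0, g3=0, g4=0, g5=1 [stuck-at-1], g6=1, g7=1, g8=0, g9=1, g10=0, g11=0, g12=0 → Y1=0, Y2=0 — matches
Only g5 stuck-at-1 reproduces the observed Y1=0, Y2=0.

g5 stuck-at-1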